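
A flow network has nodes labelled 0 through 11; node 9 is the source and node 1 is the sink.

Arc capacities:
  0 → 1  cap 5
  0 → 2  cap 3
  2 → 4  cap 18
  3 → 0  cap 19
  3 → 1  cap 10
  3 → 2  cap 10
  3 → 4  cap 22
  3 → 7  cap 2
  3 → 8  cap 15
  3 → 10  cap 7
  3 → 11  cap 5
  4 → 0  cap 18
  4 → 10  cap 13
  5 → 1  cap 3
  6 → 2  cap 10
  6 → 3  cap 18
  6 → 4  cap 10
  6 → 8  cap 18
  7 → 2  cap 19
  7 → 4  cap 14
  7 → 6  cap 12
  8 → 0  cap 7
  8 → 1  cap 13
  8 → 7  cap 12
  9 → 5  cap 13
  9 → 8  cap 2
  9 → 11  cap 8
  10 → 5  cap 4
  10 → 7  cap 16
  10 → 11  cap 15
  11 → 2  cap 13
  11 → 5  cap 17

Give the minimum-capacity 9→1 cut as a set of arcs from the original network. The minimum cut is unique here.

Min-cut arcs: {(5,1), (9,8), (9,11)} (total capacity 13)

augment #1: 9→5→1 push 3
augment #2: 9→8→1 push 2
augment #3: 9→11→2→4→0→1 push 5
augment #4: 9→11→2→4→10→7→6→3→1 push 3
max flow = 13; residual-reachable set from 9 gives S-side
cut edges (S→T): {(5,1), (9,8), (9,11)} total cap 13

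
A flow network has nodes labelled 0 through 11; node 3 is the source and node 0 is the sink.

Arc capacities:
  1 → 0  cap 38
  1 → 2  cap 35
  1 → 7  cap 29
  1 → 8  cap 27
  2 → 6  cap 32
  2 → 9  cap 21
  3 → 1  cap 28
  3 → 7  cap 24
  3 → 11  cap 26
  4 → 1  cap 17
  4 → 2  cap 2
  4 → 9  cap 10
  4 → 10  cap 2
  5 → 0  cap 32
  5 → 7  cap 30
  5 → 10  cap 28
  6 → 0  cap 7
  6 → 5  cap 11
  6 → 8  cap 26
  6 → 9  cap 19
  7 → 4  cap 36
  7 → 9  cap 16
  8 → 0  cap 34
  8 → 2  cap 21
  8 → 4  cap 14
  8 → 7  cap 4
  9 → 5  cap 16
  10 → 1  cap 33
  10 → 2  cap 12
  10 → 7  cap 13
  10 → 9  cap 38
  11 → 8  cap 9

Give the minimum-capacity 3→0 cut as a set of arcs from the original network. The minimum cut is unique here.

augment #1: 3→1→0 push 28
augment #2: 3→11→8→0 push 9
augment #3: 3→7→4→1→0 push 10
augment #4: 3→7→9→5→0 push 14
max flow = 61; residual-reachable set from 3 gives S-side
cut edges (S→T): {(3,1), (3,7), (11,8)} total cap 61

Min-cut arcs: {(3,1), (3,7), (11,8)} (total capacity 61)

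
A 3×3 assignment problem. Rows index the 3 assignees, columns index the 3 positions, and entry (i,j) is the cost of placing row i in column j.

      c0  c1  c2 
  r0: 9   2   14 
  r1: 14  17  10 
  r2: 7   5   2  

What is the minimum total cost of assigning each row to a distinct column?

Minimum assignment cost: 18

optimal assignment: row0→col1 (cost 2), row1→col0 (cost 14), row2→col2 (cost 2)
total = 2 + 14 + 2 = 18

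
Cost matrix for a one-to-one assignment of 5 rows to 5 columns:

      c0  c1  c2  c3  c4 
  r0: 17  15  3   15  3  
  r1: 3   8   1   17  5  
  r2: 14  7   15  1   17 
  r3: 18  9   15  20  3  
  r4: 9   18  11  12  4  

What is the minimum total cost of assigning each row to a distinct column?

Minimum assignment cost: 20

optimal assignment: row0→col2 (cost 3), row1→col0 (cost 3), row2→col3 (cost 1), row3→col1 (cost 9), row4→col4 (cost 4)
total = 3 + 3 + 1 + 9 + 4 = 20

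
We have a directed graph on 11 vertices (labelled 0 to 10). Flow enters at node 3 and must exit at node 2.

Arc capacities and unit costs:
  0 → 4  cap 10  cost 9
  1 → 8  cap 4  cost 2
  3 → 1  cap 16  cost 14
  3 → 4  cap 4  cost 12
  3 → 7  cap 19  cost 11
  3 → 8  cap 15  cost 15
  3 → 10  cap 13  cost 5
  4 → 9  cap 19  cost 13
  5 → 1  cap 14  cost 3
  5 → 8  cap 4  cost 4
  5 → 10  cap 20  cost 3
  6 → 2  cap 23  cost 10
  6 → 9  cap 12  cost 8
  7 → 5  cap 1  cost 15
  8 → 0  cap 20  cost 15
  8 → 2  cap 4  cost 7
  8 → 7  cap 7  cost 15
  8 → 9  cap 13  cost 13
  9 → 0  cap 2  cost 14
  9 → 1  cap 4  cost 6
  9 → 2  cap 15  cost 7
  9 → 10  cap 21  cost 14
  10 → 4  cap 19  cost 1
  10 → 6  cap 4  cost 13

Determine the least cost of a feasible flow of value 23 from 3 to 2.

shortest-cost path #1: 3→8→2 push 4 @ unit cost 22 (adds 88)
shortest-cost path #2: 3→10→4→9→2 push 13 @ unit cost 26 (adds 338)
shortest-cost path #3: 3→4→9→2 push 2 @ unit cost 32 (adds 64)
shortest-cost path #4: 3→4→10→6→2 push 2 @ unit cost 34 (adds 68)
shortest-cost path #5: 3→8→9→4→10→6→2 push 2 @ unit cost 37 (adds 74)
total cost = 632

Minimum cost for 23 units: 632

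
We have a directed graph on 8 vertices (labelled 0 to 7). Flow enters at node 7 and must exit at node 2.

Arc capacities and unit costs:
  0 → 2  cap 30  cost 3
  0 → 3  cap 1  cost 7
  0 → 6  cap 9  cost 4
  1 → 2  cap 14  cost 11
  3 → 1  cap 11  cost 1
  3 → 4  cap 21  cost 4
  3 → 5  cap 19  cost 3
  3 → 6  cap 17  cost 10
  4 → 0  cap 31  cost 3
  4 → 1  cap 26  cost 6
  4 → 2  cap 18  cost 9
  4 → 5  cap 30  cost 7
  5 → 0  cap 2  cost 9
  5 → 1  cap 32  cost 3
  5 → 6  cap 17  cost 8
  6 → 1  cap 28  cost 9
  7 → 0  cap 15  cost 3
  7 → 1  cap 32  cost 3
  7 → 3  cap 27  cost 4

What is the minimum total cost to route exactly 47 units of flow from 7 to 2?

shortest-cost path #1: 7→0→2 push 15 @ unit cost 6 (adds 90)
shortest-cost path #2: 7→1→2 push 14 @ unit cost 14 (adds 196)
shortest-cost path #3: 7→3→4→0→2 push 15 @ unit cost 14 (adds 210)
shortest-cost path #4: 7→3→4→2 push 3 @ unit cost 17 (adds 51)
total cost = 547

Minimum cost for 47 units: 547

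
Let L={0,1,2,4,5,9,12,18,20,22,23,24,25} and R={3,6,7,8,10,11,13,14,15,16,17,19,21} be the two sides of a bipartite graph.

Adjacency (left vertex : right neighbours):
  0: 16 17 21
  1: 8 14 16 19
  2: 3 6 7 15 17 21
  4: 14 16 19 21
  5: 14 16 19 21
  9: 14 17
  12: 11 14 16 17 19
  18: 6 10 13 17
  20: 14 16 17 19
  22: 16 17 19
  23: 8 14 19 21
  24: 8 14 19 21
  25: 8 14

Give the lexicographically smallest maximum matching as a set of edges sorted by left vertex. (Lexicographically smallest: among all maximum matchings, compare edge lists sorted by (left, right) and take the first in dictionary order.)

Lex-smallest maximum matching: {(0,16), (1,8), (2,3), (4,14), (5,19), (9,17), (12,11), (18,6), (23,21)}

|M| = 9 (so the lex-smallest maximum matching has 9 edges)
process left vertices in ascending order; for each, take the smallest-labelled available neighbour that still permits 9 edges overall, or leave it unmatched if none does
lex-smallest matching: {0-16, 1-8, 2-3, 4-14, 5-19, 9-17, 12-11, 18-6, 23-21}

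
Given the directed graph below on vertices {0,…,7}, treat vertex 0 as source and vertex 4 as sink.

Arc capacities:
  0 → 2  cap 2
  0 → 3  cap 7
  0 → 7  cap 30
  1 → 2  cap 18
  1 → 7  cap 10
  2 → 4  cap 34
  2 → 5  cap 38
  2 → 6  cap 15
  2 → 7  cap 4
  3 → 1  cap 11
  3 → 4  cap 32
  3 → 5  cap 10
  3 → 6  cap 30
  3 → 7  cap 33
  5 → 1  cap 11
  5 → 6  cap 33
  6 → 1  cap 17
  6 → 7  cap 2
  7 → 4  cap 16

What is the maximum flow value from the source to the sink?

augment #1: 0→2→4 bottleneck 2, total now 2
augment #2: 0→3→4 bottleneck 7, total now 9
augment #3: 0→7→4 bottleneck 16, total now 25

Maximum flow value: 25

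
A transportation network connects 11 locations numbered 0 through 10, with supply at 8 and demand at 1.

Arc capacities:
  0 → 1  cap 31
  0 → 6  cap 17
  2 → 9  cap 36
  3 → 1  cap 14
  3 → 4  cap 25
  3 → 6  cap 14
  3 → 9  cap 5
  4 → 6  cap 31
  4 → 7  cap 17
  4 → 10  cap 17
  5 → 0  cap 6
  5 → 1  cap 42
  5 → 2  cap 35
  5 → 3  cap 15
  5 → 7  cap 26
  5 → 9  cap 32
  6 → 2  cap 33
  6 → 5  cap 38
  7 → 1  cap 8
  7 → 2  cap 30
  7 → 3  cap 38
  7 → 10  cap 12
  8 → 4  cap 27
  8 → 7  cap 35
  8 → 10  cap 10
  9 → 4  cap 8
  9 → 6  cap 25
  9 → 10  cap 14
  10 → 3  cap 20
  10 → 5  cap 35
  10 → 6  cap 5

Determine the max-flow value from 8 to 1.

augment #1: 8→7→1 bottleneck 8, total now 8
augment #2: 8→7→3→1 bottleneck 14, total now 22
augment #3: 8→10→5→1 bottleneck 10, total now 32
augment #4: 8→4→6→5→1 bottleneck 27, total now 59
augment #5: 8→7→10→5→1 bottleneck 5, total now 64
augment #6: 8→7→10→5→0→1 bottleneck 6, total now 70

Maximum flow value: 70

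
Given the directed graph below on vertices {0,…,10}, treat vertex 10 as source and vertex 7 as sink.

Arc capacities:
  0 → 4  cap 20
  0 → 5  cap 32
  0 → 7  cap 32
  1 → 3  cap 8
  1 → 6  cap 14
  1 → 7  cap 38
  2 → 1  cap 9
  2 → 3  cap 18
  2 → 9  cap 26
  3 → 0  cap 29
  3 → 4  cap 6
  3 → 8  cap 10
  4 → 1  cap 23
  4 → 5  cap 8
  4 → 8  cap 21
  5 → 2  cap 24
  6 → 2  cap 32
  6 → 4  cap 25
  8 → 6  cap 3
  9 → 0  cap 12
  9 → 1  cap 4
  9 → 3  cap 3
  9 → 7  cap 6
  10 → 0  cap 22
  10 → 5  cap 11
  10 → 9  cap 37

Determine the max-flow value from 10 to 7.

Maximum flow value: 58

augment #1: 10→0→7 bottleneck 22, total now 22
augment #2: 10→9→7 bottleneck 6, total now 28
augment #3: 10→9→0→7 bottleneck 10, total now 38
augment #4: 10→9→1→7 bottleneck 4, total now 42
augment #5: 10→5→2→1→7 bottleneck 9, total now 51
augment #6: 10→9→0→4→1→7 bottleneck 2, total now 53
augment #7: 10→9→3→4→1→7 bottleneck 3, total now 56
augment #8: 10→5→2→3→4→1→7 bottleneck 2, total now 58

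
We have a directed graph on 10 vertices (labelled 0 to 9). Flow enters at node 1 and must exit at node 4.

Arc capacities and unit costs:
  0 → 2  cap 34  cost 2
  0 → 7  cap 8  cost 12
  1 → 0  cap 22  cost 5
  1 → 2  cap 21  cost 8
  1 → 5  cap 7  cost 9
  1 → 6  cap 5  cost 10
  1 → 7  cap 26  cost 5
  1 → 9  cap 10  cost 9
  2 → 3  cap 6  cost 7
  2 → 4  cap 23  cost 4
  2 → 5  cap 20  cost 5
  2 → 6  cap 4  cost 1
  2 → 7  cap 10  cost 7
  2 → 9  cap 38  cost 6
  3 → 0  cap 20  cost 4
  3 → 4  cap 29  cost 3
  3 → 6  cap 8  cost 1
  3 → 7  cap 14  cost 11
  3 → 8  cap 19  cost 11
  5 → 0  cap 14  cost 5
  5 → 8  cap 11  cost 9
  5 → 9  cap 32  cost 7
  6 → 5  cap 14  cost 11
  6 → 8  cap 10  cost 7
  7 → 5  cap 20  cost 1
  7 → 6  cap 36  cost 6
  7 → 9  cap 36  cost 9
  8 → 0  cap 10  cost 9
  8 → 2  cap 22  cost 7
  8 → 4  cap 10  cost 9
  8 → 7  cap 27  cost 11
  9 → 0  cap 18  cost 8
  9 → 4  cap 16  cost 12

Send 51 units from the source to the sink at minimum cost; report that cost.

Minimum cost for 51 units: 862

shortest-cost path #1: 1→0→2→4 push 22 @ unit cost 11 (adds 242)
shortest-cost path #2: 1→2→4 push 1 @ unit cost 12 (adds 12)
shortest-cost path #3: 1→2→3→4 push 6 @ unit cost 18 (adds 108)
shortest-cost path #4: 1→9→4 push 10 @ unit cost 21 (adds 210)
shortest-cost path #5: 1→7→5→8→4 push 10 @ unit cost 24 (adds 240)
shortest-cost path #6: 1→7→5→9→4 push 2 @ unit cost 25 (adds 50)
total cost = 862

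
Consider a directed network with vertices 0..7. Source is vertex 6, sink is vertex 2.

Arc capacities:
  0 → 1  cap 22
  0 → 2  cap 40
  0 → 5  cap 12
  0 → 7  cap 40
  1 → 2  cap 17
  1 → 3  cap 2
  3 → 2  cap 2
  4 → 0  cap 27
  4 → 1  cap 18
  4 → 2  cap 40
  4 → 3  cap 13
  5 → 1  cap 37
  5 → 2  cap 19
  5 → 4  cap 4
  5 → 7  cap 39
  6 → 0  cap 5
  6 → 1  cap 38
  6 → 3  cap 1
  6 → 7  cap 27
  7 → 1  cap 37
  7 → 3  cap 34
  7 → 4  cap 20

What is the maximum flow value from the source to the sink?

Maximum flow value: 44

augment #1: 6→0→2 bottleneck 5, total now 5
augment #2: 6→1→2 bottleneck 17, total now 22
augment #3: 6→3→2 bottleneck 1, total now 23
augment #4: 6→1→3→2 bottleneck 1, total now 24
augment #5: 6→7→4→2 bottleneck 20, total now 44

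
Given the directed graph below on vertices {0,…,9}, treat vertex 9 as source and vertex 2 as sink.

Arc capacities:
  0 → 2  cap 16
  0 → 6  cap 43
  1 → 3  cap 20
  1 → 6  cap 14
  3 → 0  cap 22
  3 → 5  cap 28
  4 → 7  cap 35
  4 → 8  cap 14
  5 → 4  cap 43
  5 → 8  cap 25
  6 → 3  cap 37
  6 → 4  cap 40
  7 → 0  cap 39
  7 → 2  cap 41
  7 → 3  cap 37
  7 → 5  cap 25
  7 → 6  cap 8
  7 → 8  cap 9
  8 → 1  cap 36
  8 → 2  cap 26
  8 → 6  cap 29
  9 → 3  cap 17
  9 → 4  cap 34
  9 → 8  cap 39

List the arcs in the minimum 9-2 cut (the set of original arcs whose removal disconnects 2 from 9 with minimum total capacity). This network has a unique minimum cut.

Min-cut arcs: {(0,2), (4,7), (8,2)} (total capacity 77)

augment #1: 9→8→2 push 26
augment #2: 9→3→0→2 push 16
augment #3: 9→4→7→2 push 34
augment #4: 9→3→5→4→7→2 push 1
max flow = 77; residual-reachable set from 9 gives S-side
cut edges (S→T): {(0,2), (4,7), (8,2)} total cap 77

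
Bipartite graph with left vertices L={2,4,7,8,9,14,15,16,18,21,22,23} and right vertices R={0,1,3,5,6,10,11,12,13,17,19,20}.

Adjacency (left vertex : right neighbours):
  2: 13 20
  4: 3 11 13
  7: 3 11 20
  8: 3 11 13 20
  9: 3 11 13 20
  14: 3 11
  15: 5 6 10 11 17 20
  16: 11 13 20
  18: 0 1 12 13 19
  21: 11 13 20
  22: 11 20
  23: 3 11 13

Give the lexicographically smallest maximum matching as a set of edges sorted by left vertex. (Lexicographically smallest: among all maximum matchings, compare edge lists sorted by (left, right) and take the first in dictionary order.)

|M| = 6 (so the lex-smallest maximum matching has 6 edges)
process left vertices in ascending order; for each, take the smallest-labelled available neighbour that still permits 6 edges overall, or leave it unmatched if none does
lex-smallest matching: {2-13, 4-3, 7-11, 8-20, 15-5, 18-0}

Lex-smallest maximum matching: {(2,13), (4,3), (7,11), (8,20), (15,5), (18,0)}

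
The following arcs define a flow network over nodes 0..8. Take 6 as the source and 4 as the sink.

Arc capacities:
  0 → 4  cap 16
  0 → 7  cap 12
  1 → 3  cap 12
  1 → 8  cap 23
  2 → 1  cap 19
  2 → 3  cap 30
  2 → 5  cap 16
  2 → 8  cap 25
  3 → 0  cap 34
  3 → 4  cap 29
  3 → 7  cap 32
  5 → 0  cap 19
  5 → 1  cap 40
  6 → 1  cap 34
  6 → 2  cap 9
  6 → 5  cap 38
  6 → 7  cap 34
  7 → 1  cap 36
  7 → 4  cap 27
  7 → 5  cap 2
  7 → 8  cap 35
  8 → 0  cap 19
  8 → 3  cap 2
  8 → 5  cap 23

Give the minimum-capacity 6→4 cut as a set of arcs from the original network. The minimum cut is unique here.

Min-cut arcs: {(0,4), (1,3), (6,2), (7,4), (8,3)} (total capacity 66)

augment #1: 6→7→4 push 27
augment #2: 6→1→3→4 push 12
augment #3: 6→2→3→4 push 9
augment #4: 6→5→0→4 push 16
augment #5: 6→1→8→3→4 push 2
max flow = 66; residual-reachable set from 6 gives S-side
cut edges (S→T): {(0,4), (1,3), (6,2), (7,4), (8,3)} total cap 66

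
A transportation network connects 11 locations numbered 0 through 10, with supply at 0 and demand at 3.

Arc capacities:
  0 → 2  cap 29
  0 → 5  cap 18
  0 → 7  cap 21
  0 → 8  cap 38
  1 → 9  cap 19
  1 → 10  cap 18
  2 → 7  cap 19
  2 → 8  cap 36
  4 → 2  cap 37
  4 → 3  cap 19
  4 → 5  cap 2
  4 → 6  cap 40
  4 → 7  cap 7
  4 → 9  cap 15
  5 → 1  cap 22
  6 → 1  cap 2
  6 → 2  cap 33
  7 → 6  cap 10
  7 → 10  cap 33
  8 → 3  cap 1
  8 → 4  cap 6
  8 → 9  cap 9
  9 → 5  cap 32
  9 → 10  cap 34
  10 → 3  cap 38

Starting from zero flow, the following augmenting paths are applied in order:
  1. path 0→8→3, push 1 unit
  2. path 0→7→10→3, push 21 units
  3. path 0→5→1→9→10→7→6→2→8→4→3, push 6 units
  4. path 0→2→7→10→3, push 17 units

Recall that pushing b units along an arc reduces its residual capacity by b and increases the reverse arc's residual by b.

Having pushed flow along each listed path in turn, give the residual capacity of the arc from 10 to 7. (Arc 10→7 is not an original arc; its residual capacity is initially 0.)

Residual capacity of (10,7): 32

after path 1 (0→8→3, push 1): res(10,7)=0
after path 2 (0→7→10→3, push 21): res(10,7)=21
after path 3 (0→5→1→9→10→7→6→2→8→4→3, push 6): res(10,7)=15
after path 4 (0→2→7→10→3, push 17): res(10,7)=32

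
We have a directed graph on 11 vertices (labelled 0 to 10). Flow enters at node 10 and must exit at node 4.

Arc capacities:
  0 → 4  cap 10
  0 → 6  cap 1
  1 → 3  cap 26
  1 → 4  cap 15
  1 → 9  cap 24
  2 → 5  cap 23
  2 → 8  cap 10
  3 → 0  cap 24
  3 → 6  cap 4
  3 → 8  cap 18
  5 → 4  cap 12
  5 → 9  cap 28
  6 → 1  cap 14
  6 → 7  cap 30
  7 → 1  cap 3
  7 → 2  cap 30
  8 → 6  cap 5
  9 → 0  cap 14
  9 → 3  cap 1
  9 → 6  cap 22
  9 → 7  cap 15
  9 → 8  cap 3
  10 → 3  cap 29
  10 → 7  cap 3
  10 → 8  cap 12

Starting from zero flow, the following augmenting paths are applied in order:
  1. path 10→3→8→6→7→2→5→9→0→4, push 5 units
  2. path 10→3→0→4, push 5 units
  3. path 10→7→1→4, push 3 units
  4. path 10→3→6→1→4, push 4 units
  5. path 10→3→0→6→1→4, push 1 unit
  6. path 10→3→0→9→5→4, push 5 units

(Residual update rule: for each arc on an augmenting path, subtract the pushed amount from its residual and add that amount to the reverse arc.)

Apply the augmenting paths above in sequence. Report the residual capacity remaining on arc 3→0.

Residual capacity of (3,0): 13

after path 1 (10→3→8→6→7→2→5→9→0→4, push 5): res(3,0)=24
after path 2 (10→3→0→4, push 5): res(3,0)=19
after path 3 (10→7→1→4, push 3): res(3,0)=19
after path 4 (10→3→6→1→4, push 4): res(3,0)=19
after path 5 (10→3→0→6→1→4, push 1): res(3,0)=18
after path 6 (10→3→0→9→5→4, push 5): res(3,0)=13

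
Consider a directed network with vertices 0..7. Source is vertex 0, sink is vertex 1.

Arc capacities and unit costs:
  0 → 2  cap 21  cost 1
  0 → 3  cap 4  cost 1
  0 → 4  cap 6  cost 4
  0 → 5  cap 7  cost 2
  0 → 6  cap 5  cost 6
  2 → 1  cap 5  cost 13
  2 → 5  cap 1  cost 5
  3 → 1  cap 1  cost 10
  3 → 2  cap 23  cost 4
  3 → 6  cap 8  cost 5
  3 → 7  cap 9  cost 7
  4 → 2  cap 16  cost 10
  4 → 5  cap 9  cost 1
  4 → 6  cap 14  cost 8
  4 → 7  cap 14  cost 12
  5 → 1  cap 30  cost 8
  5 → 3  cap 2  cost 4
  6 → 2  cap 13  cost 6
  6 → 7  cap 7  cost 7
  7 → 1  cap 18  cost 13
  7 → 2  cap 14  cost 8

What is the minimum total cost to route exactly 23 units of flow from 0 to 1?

shortest-cost path #1: 0→5→1 push 7 @ unit cost 10 (adds 70)
shortest-cost path #2: 0→3→1 push 1 @ unit cost 11 (adds 11)
shortest-cost path #3: 0→4→5→1 push 6 @ unit cost 13 (adds 78)
shortest-cost path #4: 0→2→1 push 5 @ unit cost 14 (adds 70)
shortest-cost path #5: 0→2→5→1 push 1 @ unit cost 14 (adds 14)
shortest-cost path #6: 0→3→7→1 push 3 @ unit cost 21 (adds 63)
total cost = 306

Minimum cost for 23 units: 306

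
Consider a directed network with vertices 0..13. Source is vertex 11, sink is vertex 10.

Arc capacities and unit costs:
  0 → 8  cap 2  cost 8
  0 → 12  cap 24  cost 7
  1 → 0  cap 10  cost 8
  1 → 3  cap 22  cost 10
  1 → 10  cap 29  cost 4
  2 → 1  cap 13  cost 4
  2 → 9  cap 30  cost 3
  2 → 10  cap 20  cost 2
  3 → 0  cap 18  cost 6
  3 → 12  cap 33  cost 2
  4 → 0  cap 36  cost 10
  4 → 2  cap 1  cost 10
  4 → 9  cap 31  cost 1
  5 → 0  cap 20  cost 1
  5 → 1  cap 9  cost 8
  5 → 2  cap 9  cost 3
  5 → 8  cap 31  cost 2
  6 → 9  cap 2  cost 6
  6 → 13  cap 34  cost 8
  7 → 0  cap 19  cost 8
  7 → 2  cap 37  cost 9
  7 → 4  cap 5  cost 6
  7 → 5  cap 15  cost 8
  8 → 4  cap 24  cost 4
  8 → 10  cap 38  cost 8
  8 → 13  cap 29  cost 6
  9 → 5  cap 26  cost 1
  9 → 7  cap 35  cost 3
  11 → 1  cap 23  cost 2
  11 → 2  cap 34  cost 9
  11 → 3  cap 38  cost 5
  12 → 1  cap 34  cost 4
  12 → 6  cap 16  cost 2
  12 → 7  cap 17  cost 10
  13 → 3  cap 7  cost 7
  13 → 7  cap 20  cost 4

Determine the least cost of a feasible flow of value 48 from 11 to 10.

Minimum cost for 48 units: 433

shortest-cost path #1: 11→1→10 push 23 @ unit cost 6 (adds 138)
shortest-cost path #2: 11→2→10 push 20 @ unit cost 11 (adds 220)
shortest-cost path #3: 11→3→12→1→10 push 5 @ unit cost 15 (adds 75)
total cost = 433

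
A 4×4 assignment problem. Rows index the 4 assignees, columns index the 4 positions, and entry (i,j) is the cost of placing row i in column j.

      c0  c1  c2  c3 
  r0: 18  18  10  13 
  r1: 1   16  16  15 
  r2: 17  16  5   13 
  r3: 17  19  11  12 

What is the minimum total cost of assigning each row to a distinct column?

optimal assignment: row0→col1 (cost 18), row1→col0 (cost 1), row2→col2 (cost 5), row3→col3 (cost 12)
total = 18 + 1 + 5 + 12 = 36

Minimum assignment cost: 36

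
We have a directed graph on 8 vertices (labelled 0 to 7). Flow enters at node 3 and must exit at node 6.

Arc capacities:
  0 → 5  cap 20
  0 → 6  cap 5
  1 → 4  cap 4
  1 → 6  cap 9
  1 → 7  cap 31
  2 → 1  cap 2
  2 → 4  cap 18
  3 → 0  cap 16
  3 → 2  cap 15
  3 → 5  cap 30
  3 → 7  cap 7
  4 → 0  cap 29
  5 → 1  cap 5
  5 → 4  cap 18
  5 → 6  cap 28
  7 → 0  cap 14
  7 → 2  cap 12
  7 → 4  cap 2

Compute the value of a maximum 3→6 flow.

augment #1: 3→0→6 bottleneck 5, total now 5
augment #2: 3→5→6 bottleneck 28, total now 33
augment #3: 3→2→1→6 bottleneck 2, total now 35
augment #4: 3→5→1→6 bottleneck 2, total now 37
augment #5: 3→0→5→1→6 bottleneck 3, total now 40

Maximum flow value: 40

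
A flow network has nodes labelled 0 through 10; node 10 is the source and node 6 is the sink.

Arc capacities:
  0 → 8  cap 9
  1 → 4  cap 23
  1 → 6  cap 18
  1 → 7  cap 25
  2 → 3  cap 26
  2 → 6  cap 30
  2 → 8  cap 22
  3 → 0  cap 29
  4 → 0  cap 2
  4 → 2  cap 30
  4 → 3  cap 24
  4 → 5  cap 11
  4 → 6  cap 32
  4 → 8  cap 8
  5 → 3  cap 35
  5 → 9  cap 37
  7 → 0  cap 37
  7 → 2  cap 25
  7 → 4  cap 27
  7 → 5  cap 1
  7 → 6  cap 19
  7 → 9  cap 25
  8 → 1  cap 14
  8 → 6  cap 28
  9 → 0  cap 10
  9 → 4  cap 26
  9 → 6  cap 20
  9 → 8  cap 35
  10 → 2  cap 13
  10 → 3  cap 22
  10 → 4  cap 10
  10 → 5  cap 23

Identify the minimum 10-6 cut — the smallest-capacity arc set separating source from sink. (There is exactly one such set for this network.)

augment #1: 10→2→6 push 13
augment #2: 10→4→6 push 10
augment #3: 10→5→9→6 push 20
augment #4: 10→3→0→8→6 push 9
augment #5: 10→5→9→4→6 push 3
max flow = 55; residual-reachable set from 10 gives S-side
cut edges (S→T): {(0,8), (10,2), (10,4), (10,5)} total cap 55

Min-cut arcs: {(0,8), (10,2), (10,4), (10,5)} (total capacity 55)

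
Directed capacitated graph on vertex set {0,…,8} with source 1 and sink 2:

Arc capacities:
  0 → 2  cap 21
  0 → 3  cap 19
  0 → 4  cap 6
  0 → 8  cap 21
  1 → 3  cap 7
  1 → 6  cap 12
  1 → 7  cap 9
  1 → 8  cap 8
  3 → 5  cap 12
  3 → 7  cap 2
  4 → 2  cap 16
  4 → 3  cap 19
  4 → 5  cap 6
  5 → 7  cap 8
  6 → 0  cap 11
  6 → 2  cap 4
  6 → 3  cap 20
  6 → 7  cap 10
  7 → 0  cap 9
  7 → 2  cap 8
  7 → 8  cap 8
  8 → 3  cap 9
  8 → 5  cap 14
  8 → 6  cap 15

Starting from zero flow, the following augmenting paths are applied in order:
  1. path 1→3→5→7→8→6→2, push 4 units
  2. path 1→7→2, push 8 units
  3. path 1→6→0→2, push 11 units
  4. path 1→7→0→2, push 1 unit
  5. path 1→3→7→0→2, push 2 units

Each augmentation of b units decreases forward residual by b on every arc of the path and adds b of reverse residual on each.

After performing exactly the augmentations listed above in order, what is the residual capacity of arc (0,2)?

after path 1 (1→3→5→7→8→6→2, push 4): res(0,2)=21
after path 2 (1→7→2, push 8): res(0,2)=21
after path 3 (1→6→0→2, push 11): res(0,2)=10
after path 4 (1→7→0→2, push 1): res(0,2)=9
after path 5 (1→3→7→0→2, push 2): res(0,2)=7

Residual capacity of (0,2): 7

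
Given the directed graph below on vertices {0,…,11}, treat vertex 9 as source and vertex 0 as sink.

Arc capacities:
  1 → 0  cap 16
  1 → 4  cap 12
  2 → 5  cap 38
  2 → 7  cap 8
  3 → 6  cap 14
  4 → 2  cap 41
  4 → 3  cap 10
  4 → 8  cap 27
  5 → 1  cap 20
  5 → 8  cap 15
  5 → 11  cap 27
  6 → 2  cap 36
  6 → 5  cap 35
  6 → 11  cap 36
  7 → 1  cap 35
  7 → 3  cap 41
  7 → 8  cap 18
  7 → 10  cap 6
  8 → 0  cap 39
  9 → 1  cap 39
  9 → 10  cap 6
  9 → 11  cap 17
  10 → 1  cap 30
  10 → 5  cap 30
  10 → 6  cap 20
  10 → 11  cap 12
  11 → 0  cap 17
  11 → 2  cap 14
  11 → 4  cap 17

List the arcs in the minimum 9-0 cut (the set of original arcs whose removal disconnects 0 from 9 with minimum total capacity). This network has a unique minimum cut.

Min-cut arcs: {(1,0), (1,4), (9,10), (9,11)} (total capacity 51)

augment #1: 9→1→0 push 16
augment #2: 9→11→0 push 17
augment #3: 9→1→4→8→0 push 12
augment #4: 9→10→5→8→0 push 6
max flow = 51; residual-reachable set from 9 gives S-side
cut edges (S→T): {(1,0), (1,4), (9,10), (9,11)} total cap 51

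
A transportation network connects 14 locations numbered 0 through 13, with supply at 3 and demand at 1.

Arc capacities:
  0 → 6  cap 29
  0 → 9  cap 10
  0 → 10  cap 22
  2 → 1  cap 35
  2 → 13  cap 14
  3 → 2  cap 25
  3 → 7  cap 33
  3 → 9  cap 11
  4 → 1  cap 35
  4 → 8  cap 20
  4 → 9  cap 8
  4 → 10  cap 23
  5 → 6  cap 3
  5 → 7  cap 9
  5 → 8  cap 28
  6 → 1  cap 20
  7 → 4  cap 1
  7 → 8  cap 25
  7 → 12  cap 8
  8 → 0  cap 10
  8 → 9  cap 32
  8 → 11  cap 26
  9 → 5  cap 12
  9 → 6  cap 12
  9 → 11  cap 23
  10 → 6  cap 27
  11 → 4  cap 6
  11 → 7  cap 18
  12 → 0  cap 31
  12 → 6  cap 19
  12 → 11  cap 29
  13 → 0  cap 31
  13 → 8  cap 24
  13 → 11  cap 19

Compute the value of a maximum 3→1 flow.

Maximum flow value: 52

augment #1: 3→2→1 bottleneck 25, total now 25
augment #2: 3→7→4→1 bottleneck 1, total now 26
augment #3: 3→9→6→1 bottleneck 11, total now 37
augment #4: 3→7→12→6→1 bottleneck 8, total now 45
augment #5: 3→7→8→0→6→1 bottleneck 1, total now 46
augment #6: 3→7→8→11→4→1 bottleneck 6, total now 52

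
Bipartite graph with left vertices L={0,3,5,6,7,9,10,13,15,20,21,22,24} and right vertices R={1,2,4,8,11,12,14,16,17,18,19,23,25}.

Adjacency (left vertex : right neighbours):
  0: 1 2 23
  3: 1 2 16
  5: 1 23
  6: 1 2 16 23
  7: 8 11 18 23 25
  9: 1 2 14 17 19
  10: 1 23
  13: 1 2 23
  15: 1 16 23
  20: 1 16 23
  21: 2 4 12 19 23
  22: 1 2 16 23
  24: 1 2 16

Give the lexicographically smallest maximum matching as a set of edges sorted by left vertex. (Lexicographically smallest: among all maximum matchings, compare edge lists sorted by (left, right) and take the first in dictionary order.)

|M| = 7 (so the lex-smallest maximum matching has 7 edges)
process left vertices in ascending order; for each, take the smallest-labelled available neighbour that still permits 7 edges overall, or leave it unmatched if none does
lex-smallest matching: {0-1, 3-2, 5-23, 6-16, 7-8, 9-14, 21-4}

Lex-smallest maximum matching: {(0,1), (3,2), (5,23), (6,16), (7,8), (9,14), (21,4)}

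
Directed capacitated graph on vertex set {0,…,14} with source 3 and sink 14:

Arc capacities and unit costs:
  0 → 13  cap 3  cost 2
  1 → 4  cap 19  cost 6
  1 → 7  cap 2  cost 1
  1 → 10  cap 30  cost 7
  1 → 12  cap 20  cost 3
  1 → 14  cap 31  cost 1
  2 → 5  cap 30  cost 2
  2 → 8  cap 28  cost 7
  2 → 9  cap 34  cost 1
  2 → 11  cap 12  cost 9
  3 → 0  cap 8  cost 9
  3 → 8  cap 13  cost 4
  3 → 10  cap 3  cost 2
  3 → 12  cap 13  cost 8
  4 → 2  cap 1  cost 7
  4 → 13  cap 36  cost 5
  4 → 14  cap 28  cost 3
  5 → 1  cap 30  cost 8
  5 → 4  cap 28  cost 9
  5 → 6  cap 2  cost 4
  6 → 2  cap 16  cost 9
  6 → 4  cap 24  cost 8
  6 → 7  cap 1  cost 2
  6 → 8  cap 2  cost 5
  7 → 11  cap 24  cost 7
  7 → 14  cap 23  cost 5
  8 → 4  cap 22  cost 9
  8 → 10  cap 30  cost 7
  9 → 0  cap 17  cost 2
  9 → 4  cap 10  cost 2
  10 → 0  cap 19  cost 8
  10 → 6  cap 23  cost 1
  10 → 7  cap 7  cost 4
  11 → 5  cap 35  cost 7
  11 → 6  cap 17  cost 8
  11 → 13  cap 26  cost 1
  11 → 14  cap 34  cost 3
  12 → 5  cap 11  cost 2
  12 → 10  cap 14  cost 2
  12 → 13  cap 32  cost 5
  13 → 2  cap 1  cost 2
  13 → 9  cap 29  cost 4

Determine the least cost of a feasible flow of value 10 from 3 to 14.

Minimum cost for 10 units: 144

shortest-cost path #1: 3→10→6→7→14 push 1 @ unit cost 10 (adds 10)
shortest-cost path #2: 3→10→7→14 push 2 @ unit cost 11 (adds 22)
shortest-cost path #3: 3→8→4→14 push 7 @ unit cost 16 (adds 112)
total cost = 144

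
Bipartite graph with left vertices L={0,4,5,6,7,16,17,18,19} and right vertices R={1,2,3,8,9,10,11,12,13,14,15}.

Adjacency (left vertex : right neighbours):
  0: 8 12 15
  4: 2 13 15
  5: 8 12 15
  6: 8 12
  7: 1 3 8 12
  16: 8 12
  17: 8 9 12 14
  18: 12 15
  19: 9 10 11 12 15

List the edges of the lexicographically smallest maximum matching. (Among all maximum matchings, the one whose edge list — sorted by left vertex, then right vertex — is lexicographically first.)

|M| = 7 (so the lex-smallest maximum matching has 7 edges)
process left vertices in ascending order; for each, take the smallest-labelled available neighbour that still permits 7 edges overall, or leave it unmatched if none does
lex-smallest matching: {0-8, 4-2, 5-12, 7-1, 17-9, 18-15, 19-10}

Lex-smallest maximum matching: {(0,8), (4,2), (5,12), (7,1), (17,9), (18,15), (19,10)}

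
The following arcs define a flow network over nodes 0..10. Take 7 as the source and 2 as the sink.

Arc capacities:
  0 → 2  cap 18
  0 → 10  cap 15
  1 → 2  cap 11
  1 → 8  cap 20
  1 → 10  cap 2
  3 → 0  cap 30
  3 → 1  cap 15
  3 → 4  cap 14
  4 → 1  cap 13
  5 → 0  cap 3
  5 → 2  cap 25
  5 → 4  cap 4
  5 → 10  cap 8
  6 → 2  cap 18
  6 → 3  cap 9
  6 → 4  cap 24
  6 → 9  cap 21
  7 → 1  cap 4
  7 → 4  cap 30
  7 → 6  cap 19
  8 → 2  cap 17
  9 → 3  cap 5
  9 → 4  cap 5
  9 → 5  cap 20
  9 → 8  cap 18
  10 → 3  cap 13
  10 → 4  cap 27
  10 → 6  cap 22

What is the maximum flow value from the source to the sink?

Maximum flow value: 36

augment #1: 7→1→2 bottleneck 4, total now 4
augment #2: 7→6→2 bottleneck 18, total now 22
augment #3: 7→4→1→2 bottleneck 7, total now 29
augment #4: 7→4→1→8→2 bottleneck 6, total now 35
augment #5: 7→6→3→0→2 bottleneck 1, total now 36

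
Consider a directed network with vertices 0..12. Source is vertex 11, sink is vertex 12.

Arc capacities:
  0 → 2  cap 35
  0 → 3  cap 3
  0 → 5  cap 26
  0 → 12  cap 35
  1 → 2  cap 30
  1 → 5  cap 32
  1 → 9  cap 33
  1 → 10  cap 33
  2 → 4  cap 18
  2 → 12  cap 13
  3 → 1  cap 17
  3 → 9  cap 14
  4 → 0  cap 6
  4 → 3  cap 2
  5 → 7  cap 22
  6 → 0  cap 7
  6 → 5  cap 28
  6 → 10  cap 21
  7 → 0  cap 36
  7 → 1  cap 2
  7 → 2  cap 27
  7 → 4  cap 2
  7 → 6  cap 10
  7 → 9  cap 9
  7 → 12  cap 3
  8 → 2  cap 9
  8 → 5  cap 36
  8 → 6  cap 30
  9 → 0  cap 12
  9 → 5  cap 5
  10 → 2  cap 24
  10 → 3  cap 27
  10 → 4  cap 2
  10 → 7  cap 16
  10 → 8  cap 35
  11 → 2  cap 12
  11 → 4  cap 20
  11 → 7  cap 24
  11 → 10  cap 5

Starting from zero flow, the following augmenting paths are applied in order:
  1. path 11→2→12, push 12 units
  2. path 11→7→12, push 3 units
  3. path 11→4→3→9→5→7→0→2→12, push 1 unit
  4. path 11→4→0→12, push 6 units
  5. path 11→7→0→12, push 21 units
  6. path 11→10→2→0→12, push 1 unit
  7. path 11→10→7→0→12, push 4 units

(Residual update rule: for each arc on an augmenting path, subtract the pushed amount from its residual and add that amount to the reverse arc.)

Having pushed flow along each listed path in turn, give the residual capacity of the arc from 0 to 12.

after path 1 (11→2→12, push 12): res(0,12)=35
after path 2 (11→7→12, push 3): res(0,12)=35
after path 3 (11→4→3→9→5→7→0→2→12, push 1): res(0,12)=35
after path 4 (11→4→0→12, push 6): res(0,12)=29
after path 5 (11→7→0→12, push 21): res(0,12)=8
after path 6 (11→10→2→0→12, push 1): res(0,12)=7
after path 7 (11→10→7→0→12, push 4): res(0,12)=3

Residual capacity of (0,12): 3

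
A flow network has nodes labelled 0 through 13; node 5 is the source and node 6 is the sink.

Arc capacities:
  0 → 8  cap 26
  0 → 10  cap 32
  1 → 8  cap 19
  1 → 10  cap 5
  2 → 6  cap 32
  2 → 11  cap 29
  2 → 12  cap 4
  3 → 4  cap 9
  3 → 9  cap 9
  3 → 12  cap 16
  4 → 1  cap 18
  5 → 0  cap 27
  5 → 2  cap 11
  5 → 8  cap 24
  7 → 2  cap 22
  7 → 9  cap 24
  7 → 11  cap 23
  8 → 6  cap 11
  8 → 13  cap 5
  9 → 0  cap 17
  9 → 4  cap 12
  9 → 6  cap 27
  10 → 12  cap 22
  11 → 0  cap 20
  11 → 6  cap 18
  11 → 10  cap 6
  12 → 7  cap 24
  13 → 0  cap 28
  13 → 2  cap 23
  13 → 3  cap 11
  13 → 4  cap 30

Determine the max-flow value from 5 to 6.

augment #1: 5→2→6 bottleneck 11, total now 11
augment #2: 5→8→6 bottleneck 11, total now 22
augment #3: 5→8→13→2→6 bottleneck 5, total now 27
augment #4: 5→0→10→12→7→2→6 bottleneck 16, total now 43
augment #5: 5→0→10→12→7→9→6 bottleneck 6, total now 49

Maximum flow value: 49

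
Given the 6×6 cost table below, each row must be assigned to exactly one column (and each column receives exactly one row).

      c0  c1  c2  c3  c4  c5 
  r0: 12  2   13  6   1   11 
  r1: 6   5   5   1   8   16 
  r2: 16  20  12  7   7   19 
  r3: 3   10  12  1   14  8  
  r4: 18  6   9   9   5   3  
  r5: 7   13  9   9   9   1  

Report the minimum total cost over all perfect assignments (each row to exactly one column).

one of 3 optimal assignments: row0→col1 (cost 2), row1→col2 (cost 5), row2→col3 (cost 7), row3→col0 (cost 3), row4→col4 (cost 5), row5→col5 (cost 1)
total = 2 + 5 + 7 + 3 + 5 + 1 = 23

Minimum assignment cost: 23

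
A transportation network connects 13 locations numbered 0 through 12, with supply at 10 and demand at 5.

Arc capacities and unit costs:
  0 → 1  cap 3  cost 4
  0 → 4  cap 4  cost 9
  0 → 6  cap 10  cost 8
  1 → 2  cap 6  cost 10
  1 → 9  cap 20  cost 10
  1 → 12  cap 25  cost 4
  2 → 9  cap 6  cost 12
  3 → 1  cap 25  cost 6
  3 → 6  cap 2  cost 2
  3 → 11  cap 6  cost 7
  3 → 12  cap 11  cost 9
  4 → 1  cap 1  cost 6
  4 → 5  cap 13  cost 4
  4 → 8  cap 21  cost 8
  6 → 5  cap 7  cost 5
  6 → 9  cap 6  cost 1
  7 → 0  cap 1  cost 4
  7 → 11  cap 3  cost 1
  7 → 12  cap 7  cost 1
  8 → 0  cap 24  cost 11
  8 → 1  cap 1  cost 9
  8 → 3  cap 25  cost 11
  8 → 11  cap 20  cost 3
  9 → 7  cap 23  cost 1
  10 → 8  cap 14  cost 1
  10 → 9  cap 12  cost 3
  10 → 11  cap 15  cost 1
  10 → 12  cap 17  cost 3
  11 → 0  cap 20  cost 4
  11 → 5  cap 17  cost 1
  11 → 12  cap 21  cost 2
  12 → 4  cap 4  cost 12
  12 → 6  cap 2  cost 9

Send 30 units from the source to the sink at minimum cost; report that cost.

shortest-cost path #1: 10→11→5 push 15 @ unit cost 2 (adds 30)
shortest-cost path #2: 10→8→11→5 push 2 @ unit cost 5 (adds 10)
shortest-cost path #3: 10→12→6→5 push 2 @ unit cost 17 (adds 34)
shortest-cost path #4: 10→12→4→5 push 4 @ unit cost 19 (adds 76)
shortest-cost path #5: 10→8→3→6→5 push 2 @ unit cost 19 (adds 38)
shortest-cost path #6: 10→8→11→0→4→5 push 4 @ unit cost 21 (adds 84)
shortest-cost path #7: 10→8→11→0→6→5 push 1 @ unit cost 21 (adds 21)
total cost = 293

Minimum cost for 30 units: 293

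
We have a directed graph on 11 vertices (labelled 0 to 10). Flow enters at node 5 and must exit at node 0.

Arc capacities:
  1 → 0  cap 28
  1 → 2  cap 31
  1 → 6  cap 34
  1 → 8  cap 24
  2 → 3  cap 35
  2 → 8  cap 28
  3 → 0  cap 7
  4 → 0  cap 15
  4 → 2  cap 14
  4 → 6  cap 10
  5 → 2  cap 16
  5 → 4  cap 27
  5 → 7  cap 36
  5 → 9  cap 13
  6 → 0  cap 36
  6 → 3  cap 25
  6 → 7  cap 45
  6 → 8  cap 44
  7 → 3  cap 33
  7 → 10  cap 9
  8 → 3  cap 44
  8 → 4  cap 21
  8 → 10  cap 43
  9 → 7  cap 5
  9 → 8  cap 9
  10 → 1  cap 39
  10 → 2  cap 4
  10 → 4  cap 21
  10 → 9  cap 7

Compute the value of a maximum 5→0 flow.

augment #1: 5→4→0 bottleneck 15, total now 15
augment #2: 5→2→3→0 bottleneck 7, total now 22
augment #3: 5→4→6→0 bottleneck 10, total now 32
augment #4: 5→7→10→1→0 bottleneck 9, total now 41
augment #5: 5→2→8→10→1→0 bottleneck 9, total now 50
augment #6: 5→9→8→10→1→0 bottleneck 9, total now 59
augment #7: 5→4→2→8→10→1→0 bottleneck 1, total now 60
augment #8: 5→4→2→8→10→1→6→0 bottleneck 1, total now 61
augment #9: 5→7→3→2→8→10→1→6→0 bottleneck 7, total now 68

Maximum flow value: 68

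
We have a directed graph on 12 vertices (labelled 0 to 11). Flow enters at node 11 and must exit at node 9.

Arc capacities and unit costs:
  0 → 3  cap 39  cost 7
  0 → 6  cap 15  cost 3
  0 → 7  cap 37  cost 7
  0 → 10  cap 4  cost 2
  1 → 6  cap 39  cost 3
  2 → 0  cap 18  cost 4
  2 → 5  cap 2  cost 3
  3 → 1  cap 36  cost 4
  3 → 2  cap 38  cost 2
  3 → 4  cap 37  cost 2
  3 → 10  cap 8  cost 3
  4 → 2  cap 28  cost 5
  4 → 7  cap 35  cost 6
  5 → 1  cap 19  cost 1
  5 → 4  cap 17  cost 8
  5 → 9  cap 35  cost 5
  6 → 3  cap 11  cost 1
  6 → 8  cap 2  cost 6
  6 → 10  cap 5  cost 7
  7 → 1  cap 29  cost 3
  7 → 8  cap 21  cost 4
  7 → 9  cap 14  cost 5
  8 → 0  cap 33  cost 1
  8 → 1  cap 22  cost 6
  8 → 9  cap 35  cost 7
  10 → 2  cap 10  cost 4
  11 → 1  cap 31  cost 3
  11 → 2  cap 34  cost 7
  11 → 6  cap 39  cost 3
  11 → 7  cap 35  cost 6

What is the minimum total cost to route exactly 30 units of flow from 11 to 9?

Minimum cost for 30 units: 418

shortest-cost path #1: 11→7→9 push 14 @ unit cost 11 (adds 154)
shortest-cost path #2: 11→6→3→2→5→9 push 2 @ unit cost 14 (adds 28)
shortest-cost path #3: 11→6→8→9 push 2 @ unit cost 16 (adds 32)
shortest-cost path #4: 11→7→8→9 push 12 @ unit cost 17 (adds 204)
total cost = 418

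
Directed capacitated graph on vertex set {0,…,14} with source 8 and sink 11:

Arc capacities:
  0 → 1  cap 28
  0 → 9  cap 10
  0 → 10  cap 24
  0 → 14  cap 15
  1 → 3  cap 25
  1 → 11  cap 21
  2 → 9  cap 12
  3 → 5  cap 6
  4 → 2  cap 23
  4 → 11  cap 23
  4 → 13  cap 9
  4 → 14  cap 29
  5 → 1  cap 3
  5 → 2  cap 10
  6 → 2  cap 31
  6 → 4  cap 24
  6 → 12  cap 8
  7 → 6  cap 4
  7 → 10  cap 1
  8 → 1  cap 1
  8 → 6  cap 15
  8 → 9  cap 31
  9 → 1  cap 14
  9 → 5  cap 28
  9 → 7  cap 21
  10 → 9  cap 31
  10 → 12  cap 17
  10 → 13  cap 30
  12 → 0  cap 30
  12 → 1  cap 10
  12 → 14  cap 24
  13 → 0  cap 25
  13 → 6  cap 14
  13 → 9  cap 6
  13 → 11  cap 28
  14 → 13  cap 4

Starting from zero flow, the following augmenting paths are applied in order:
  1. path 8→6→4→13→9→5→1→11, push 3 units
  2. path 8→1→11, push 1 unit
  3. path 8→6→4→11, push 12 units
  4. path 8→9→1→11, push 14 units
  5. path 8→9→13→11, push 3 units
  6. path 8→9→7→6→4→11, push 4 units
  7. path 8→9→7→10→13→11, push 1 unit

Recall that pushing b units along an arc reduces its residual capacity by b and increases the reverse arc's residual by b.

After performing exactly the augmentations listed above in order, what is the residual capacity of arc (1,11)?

after path 1 (8→6→4→13→9→5→1→11, push 3): res(1,11)=18
after path 2 (8→1→11, push 1): res(1,11)=17
after path 3 (8→6→4→11, push 12): res(1,11)=17
after path 4 (8→9→1→11, push 14): res(1,11)=3
after path 5 (8→9→13→11, push 3): res(1,11)=3
after path 6 (8→9→7→6→4→11, push 4): res(1,11)=3
after path 7 (8→9→7→10→13→11, push 1): res(1,11)=3

Residual capacity of (1,11): 3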